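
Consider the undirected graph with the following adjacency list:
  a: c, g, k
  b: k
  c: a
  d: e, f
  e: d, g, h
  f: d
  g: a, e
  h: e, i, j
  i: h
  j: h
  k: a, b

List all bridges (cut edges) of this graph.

a-c, a-g, a-k, b-k, d-e, d-f, e-g, e-h, h-i, h-j

removing h-j disconnects h from j; removing e-d disconnects e from d; removing a-c disconnects a from c; removing e-h disconnects e from h — these are bridges.
In total 10 edges are bridges.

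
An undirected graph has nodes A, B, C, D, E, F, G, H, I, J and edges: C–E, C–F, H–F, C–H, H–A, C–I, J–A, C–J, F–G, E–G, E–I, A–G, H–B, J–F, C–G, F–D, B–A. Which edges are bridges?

The edges on the cycle C-H-F-C are not bridges since each lies on that cycle.
But removing D–F disconnects D from F — this is a bridge.

D-F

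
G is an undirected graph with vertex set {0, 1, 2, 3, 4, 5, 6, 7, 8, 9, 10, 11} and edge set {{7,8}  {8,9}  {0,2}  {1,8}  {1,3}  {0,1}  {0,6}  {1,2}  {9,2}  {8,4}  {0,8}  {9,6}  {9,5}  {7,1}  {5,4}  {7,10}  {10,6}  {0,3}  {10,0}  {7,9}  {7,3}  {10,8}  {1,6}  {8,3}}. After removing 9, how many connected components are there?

With 9 gone, the remaining components are: {11}; {0, 1, 2, 3, 4, 5, 6, 7, 8, 10}.
That is 2 components.

2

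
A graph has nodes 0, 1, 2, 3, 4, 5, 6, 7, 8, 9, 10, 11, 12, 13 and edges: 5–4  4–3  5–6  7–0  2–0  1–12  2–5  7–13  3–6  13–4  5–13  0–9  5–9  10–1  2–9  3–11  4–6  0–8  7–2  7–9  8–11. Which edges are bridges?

1-10, 1-12

The edges on the cycle 5-13-4-3-6-5 are not bridges since each lies on that cycle.
But removing 1–12 disconnects 1 from 12; removing 10–1 disconnects 10 from 1 — these are bridges.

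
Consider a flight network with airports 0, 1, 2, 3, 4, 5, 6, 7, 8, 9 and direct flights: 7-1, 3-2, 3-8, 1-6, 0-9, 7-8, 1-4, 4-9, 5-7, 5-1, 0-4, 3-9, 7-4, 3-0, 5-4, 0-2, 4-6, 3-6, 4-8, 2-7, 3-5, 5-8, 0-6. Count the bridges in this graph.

The edges on the cycle 3-5-7-8-4-0-3 are not bridges since each lies on that cycle.
Every edge lies on some cycle, so there are no bridges.

0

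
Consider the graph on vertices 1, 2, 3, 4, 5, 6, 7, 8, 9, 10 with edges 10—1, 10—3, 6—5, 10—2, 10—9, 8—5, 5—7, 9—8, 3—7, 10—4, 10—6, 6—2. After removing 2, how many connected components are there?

1

With 2 gone, the remaining components are: {1, 3, 4, 5, 6, 7, 8, 9, 10}.
That is 1 component.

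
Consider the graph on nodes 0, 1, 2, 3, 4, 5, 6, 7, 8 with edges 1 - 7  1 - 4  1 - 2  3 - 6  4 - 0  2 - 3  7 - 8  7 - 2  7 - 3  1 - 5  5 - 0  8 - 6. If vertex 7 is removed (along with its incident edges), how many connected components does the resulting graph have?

With 7 gone, the remaining components are: {0, 1, 2, 3, 4, 5, 6, 8}.
That is 1 component.

1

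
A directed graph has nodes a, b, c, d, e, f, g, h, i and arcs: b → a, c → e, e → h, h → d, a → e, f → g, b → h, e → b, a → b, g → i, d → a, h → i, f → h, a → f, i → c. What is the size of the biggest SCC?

{a, b, c, d, e, f, g, h, i} are all mutually reachable — one SCC of size 9.
The largest has 9 vertices.

9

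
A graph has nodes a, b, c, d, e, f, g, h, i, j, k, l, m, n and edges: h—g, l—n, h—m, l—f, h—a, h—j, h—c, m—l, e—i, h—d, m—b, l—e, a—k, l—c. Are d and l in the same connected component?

Yes

From d we can reach a, b, c, d, e, f, g, h, i, j, k, l, m, n, which includes l.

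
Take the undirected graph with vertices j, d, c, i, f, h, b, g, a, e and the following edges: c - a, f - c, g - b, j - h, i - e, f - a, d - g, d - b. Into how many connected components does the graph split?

4

Starting from h we can reach h, j. That is one component of size 2.
Starting from e we can reach e, i. That is one component of size 2.
Starting from a we can reach a, c, f. That is one component of size 3.
Starting from b we can reach b, d, g. That is one component of size 3.
Total: 4 components.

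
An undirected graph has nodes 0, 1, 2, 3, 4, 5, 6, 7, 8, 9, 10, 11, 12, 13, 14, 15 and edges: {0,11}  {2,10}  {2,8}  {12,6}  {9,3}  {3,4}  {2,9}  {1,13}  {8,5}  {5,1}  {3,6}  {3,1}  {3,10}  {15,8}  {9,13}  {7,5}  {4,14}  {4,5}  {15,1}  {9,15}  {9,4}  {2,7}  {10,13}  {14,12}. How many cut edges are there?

1

The edges on the cycle 2-9-15-8-5-7-2 are not bridges since each lies on that cycle.
But removing 0—11 disconnects 0 from 11 — this is a bridge.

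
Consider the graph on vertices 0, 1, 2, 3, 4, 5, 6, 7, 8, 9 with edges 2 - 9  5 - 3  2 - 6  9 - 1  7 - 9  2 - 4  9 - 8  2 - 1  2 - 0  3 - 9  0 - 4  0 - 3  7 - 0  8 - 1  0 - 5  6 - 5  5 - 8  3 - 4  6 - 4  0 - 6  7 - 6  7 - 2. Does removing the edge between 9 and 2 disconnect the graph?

No

After removing 9 - 2, the path 9-7-2 still connects them, so the edge is not a bridge.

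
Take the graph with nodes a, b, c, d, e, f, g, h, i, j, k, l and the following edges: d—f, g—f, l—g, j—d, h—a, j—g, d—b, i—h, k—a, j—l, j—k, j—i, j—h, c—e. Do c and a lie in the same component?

No

The component containing c is {c, e}, and a is not in it.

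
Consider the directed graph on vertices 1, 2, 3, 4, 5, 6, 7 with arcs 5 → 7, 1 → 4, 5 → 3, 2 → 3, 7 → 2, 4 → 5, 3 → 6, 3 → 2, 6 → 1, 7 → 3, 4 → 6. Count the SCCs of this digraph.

{1, 2, 3, 4, 5, 6, 7} are all mutually reachable — one SCC of size 7.
That gives 1 strongly connected component.

1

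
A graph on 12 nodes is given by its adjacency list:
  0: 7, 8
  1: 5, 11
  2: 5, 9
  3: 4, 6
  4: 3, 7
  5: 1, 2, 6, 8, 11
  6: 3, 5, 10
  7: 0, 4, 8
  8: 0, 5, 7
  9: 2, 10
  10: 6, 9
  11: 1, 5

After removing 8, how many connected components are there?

1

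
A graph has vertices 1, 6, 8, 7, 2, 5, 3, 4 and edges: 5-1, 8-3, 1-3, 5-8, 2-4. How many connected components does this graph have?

4

7 is isolated — a component by itself.
6 is isolated — a component by itself.
Starting from 2 we can reach 2, 4. That is one component of size 2.
Starting from 1 we can reach 1, 3, 5, 8. That is one component of size 4.
Total: 4 components.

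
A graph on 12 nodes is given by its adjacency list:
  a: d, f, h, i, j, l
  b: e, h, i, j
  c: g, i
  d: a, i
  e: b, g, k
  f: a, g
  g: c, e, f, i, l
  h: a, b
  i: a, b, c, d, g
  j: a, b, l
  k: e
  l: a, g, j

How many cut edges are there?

1

The edges on the cycle g-l-a-d-i-g are not bridges since each lies on that cycle.
But removing e-k disconnects e from k — this is a bridge.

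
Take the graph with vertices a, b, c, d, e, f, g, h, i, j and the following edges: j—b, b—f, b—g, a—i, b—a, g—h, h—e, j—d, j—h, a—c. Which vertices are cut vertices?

Removing a increases the component count from 1 to 3, so a is a cut vertex.
Removing b increases the component count from 1 to 3, so b is a cut vertex.
Removing h increases the component count from 1 to 2, so h is a cut vertex.
Likewise j is a cut vertex.
By contrast removing d leaves 1 component; it is not a cut vertex. No other vertex is a cut vertex either.

a, b, h, j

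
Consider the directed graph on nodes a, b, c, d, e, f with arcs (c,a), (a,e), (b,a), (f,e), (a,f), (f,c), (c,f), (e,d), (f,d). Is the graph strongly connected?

There is no directed path from d to c, so the graph is not strongly connected.

No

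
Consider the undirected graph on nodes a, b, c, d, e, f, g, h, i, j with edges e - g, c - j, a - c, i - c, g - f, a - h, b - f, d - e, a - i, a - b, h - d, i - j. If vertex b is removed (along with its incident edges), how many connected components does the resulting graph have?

1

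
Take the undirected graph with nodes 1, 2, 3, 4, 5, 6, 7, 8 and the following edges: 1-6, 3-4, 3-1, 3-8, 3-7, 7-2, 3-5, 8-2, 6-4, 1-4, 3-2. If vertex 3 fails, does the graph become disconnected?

Deleting 3 raises the number of components from 1 to 3, so 3 is a cut vertex.

Yes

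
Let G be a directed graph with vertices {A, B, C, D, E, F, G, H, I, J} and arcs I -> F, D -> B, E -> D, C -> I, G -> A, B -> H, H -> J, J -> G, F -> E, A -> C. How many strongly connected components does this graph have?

{A, B, C, D, E, F, G, H, I, J} are all mutually reachable — one SCC of size 10.
That gives 1 strongly connected component.

1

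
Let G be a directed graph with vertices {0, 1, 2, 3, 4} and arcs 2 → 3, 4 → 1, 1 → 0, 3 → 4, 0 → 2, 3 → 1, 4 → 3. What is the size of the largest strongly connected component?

{0, 1, 2, 3, 4} are all mutually reachable — one SCC of size 5.
The largest has 5 vertices.

5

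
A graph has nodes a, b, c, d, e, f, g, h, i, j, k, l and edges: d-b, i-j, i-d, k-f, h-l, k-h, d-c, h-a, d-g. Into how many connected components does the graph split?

3

e is isolated — a component by itself.
Starting from a we can reach a, f, h, k, l. That is one component of size 5.
Starting from b we can reach b, c, d, g, i, j. That is one component of size 6.
Total: 3 components.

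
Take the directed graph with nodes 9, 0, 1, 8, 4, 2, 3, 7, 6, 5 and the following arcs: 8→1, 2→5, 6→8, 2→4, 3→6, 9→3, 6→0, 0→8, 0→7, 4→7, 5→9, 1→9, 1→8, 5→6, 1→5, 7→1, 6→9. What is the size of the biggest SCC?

{0, 1, 3, 5, 6, 7, 8, 9} are all mutually reachable — one SCC of size 8.
{4} is an SCC by itself.
{2} is an SCC by itself.
The largest has 8 vertices.

8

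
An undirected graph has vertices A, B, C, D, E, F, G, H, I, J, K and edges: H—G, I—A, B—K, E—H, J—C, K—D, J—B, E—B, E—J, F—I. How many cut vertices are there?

6

Removing B increases the component count from 2 to 3, so B is a cut vertex.
Removing E increases the component count from 2 to 3, so E is a cut vertex.
Removing H increases the component count from 2 to 3, so H is a cut vertex.
Likewise I, J, K are cut vertices.
By contrast removing A leaves 2 components; it is not a cut vertex. No other vertex is a cut vertex either.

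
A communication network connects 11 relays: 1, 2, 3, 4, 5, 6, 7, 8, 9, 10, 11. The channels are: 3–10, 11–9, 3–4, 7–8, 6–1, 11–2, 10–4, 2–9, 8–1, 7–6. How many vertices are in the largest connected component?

5 is isolated — a component by itself.
Starting from 3 we can reach 3, 4, 10. That is one component of size 3.
Starting from 2 we can reach 2, 9, 11. That is one component of size 3.
Starting from 1 we can reach 1, 6, 7, 8. That is one component of size 4.
The largest has 4 vertices.

4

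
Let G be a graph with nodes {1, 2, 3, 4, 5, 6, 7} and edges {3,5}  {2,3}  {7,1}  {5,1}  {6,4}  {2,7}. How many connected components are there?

Starting from 4 we can reach 4, 6. That is one component of size 2.
Starting from 1 we can reach 1, 2, 3, 5, 7. That is one component of size 5.
Total: 2 components.

2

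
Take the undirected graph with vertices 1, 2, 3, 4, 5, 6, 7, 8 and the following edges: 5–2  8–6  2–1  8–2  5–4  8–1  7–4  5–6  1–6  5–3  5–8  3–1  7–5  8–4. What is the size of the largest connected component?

Starting from 1 we can reach 1, 2, 3, 4, 5, 6, 7, 8. That is one component of size 8.
The largest has 8 vertices.

8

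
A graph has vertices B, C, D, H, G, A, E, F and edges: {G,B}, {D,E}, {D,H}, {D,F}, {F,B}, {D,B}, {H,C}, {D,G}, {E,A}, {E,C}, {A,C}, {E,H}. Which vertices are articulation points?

D

Removing D increases the component count from 1 to 2, so D is a cut vertex.
By contrast removing A leaves 1 component; it is not a cut vertex. No other vertex is a cut vertex either.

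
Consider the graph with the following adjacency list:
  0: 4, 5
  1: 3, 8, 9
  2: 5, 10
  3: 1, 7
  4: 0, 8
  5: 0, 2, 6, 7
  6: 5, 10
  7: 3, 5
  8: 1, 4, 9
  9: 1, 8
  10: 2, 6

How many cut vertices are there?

1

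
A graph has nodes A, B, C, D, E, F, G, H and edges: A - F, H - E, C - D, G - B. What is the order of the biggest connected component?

2

Starting from C we can reach C, D. That is one component of size 2.
Starting from A we can reach A, F. That is one component of size 2.
Starting from B we can reach B, G. That is one component of size 2.
Starting from E we can reach E, H. That is one component of size 2.
The largest has 2 vertices.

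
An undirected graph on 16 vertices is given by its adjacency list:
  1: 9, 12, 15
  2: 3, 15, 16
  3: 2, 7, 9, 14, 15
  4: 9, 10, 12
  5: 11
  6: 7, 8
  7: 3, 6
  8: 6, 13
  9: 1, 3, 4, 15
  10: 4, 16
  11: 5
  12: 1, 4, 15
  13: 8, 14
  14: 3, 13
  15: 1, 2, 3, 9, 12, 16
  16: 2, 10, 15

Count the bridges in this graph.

The edges on the cycle 3-14-13-8-6-7-3 are not bridges since each lies on that cycle.
But removing 11-5 disconnects 11 from 5 — this is a bridge.

1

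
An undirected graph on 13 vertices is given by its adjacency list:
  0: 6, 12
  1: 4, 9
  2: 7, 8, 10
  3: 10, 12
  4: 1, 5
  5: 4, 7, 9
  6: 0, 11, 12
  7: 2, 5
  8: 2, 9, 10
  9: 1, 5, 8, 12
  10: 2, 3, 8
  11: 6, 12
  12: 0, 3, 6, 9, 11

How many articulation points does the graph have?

1

Removing 12 increases the component count from 1 to 2, so 12 is a cut vertex.
By contrast removing 2 leaves 1 component; it is not a cut vertex. No other vertex is a cut vertex either.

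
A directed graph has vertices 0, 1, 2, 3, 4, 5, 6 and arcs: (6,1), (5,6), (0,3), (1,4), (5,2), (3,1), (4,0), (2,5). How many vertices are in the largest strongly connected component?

4

{0, 1, 3, 4} are all mutually reachable — one SCC of size 4.
{2, 5} are all mutually reachable — one SCC of size 2.
{6} is an SCC by itself.
The largest has 4 vertices.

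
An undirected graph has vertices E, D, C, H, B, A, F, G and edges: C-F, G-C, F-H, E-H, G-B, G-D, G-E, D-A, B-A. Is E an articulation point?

Deleting E leaves 1 component (was 1) (its neighbors G, H remain connected to each other), so E is not a cut vertex.

No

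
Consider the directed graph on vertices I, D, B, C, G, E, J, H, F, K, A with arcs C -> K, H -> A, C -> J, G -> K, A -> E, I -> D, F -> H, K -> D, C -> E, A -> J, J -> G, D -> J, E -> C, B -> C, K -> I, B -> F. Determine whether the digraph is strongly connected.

There is no directed path from I to F, so the graph is not strongly connected.

No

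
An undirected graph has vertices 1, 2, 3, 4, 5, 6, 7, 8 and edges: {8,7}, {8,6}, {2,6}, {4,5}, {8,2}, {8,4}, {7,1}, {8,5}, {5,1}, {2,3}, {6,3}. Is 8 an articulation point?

Deleting 8 raises the number of components from 1 to 2, so 8 is a cut vertex.

Yes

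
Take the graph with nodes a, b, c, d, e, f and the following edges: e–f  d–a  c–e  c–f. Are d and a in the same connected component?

From d we can reach a, d, which includes a.

Yes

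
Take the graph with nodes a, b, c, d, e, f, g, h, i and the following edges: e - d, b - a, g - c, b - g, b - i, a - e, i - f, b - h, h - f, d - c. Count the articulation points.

1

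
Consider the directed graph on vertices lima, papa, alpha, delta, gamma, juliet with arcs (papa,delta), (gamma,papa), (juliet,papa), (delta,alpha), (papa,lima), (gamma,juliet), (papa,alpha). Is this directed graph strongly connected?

No

There is no directed path from juliet to gamma, so the graph is not strongly connected.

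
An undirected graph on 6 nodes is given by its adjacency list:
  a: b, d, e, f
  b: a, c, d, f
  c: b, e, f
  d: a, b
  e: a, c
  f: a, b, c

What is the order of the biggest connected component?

6

Starting from a we can reach a, b, c, d, e, f. That is one component of size 6.
The largest has 6 vertices.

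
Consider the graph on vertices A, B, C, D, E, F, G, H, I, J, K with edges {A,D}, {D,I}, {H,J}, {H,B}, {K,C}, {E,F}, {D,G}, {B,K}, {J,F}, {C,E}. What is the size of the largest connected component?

7

Starting from A we can reach A, D, G, I. That is one component of size 4.
Starting from B we can reach B, C, E, F, H, J, K. That is one component of size 7.
The largest has 7 vertices.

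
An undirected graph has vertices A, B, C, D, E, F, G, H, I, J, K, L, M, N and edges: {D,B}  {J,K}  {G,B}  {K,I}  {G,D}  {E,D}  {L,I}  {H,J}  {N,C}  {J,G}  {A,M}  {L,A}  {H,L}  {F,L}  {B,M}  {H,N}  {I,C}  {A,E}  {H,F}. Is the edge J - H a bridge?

No

After removing J - H, the path J-K-I-L-H still connects them, so the edge is not a bridge.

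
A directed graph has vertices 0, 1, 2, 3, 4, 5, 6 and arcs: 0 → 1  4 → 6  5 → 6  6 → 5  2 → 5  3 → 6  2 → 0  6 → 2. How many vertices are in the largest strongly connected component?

3

{2, 5, 6} are all mutually reachable — one SCC of size 3.
{3} is an SCC by itself.
{0} is an SCC by itself.
{1} is an SCC by itself.
{4} is an SCC by itself.
The largest has 3 vertices.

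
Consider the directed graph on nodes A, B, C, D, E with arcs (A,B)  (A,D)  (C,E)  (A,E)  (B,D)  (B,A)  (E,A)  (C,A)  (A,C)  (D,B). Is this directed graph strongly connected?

From C we can reach every vertex (A, B, C, D, E), and every vertex can reach C (A, B, C, D, E). So the whole graph is one strongly connected component.

Yes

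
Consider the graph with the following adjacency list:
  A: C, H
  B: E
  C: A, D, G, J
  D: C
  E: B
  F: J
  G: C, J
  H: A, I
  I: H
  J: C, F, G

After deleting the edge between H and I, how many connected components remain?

3

Before removal there are 2 components.
H-I is a bridge — removing it separates H's side from I's side.
After removal: 3 components.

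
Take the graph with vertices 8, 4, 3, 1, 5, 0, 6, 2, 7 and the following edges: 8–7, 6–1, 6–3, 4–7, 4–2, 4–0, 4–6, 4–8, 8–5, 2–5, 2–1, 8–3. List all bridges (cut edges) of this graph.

0-4

The edges on the cycle 4-6-3-8-4 are not bridges since each lies on that cycle.
But removing 0–4 disconnects 0 from 4 — this is a bridge.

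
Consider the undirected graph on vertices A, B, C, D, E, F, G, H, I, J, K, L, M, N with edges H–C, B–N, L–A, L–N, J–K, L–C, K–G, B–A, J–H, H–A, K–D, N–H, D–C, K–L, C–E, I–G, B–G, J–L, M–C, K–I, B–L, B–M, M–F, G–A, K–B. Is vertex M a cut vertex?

Deleting M raises the number of components from 1 to 2, so M is a cut vertex.

Yes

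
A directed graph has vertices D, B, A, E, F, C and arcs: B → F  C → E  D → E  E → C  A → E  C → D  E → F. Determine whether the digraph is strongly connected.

There is no directed path from B to E, so the graph is not strongly connected.

No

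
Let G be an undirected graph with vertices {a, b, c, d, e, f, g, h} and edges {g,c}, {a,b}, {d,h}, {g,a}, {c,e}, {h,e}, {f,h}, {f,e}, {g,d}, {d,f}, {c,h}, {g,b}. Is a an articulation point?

Deleting a leaves 1 component (was 1) (its neighbors b, g remain connected to each other), so a is not a cut vertex.

No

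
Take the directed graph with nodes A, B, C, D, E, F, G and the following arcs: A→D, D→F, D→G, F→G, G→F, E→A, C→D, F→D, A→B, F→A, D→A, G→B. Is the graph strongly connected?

There is no directed path from D to C, so the graph is not strongly connected.

No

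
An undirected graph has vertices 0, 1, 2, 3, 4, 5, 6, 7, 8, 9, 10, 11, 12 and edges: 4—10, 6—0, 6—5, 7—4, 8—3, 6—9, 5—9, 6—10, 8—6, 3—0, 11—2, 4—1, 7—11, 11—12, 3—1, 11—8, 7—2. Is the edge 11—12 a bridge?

Yes

Removing 11—12 leaves no path between 11 and 12: the component count goes from 1 to 2. So it is a bridge.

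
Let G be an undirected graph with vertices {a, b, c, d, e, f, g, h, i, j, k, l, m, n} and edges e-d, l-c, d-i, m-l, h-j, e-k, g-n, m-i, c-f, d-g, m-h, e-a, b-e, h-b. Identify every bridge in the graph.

The edges on the cycle m-h-b-e-d-i-m are not bridges since each lies on that cycle.
But removing h-j disconnects h from j; removing c-f disconnects c from f; removing g-n disconnects g from n; removing l-c disconnects l from c — these are bridges.
In total 8 edges are bridges.

a-e, c-f, c-l, d-g, e-k, g-n, h-j, l-m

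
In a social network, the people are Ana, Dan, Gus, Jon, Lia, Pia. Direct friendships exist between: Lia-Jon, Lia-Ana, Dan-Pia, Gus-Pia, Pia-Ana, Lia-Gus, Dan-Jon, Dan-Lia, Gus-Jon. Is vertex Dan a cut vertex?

Deleting Dan leaves 1 component (was 1) (its neighbors Jon, Lia, Pia remain connected to each other), so Dan is not a cut vertex.

No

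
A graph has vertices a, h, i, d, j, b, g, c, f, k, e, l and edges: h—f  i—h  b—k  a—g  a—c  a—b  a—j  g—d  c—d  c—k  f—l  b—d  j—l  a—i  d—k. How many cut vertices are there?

Removing a increases the component count from 2 to 3, so a is a cut vertex.
By contrast removing h leaves 2 components; it is not a cut vertex. No other vertex is a cut vertex either.

1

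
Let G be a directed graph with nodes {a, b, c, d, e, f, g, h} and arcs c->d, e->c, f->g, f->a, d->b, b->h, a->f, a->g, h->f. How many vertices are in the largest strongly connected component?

2

{a, f} are all mutually reachable — one SCC of size 2.
{e} is an SCC by itself.
{d} is an SCC by itself.
{c} is an SCC by itself.
{g} is an SCC by itself.
(and 2 more singleton SCCs)
The largest has 2 vertices.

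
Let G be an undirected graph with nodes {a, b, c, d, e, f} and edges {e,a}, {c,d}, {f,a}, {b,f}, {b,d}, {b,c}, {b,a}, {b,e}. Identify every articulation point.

Removing b increases the component count from 1 to 2, so b is a cut vertex.
By contrast removing e leaves 1 component; it is not a cut vertex. No other vertex is a cut vertex either.

b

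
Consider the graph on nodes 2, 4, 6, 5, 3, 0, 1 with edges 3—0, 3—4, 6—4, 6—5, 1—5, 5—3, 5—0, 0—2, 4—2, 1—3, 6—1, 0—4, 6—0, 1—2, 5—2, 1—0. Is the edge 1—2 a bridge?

After removing 1—2, the path 1-5-2 still connects them, so the edge is not a bridge.

No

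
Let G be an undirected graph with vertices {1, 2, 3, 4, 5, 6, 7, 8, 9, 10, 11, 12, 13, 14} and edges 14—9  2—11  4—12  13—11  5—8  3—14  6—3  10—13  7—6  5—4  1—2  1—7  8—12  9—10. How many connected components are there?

Starting from 4 we can reach 4, 5, 8, 12. That is one component of size 4.
Starting from 1 we can reach 1, 2, 3, 6, 7, 9, 10, 11, 13, 14. That is one component of size 10.
Total: 2 components.

2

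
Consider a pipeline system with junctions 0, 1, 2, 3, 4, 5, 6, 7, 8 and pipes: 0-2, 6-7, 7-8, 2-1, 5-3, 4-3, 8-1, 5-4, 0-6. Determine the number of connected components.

2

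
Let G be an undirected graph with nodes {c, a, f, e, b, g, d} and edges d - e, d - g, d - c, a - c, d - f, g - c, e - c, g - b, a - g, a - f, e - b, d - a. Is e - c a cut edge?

No

After removing e - c, the path e-d-c still connects them, so the edge is not a bridge.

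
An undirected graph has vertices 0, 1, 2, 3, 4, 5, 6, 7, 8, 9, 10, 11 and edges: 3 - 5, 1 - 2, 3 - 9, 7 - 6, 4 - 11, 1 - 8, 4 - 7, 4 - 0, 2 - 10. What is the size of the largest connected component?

5

Starting from 3 we can reach 3, 5, 9. That is one component of size 3.
Starting from 1 we can reach 1, 2, 8, 10. That is one component of size 4.
Starting from 0 we can reach 0, 4, 6, 7, 11. That is one component of size 5.
The largest has 5 vertices.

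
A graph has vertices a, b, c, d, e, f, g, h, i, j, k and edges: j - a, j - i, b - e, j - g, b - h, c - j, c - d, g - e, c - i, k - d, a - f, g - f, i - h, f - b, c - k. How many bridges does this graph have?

The edges on the cycle c-k-d-c are not bridges since each lies on that cycle.
Every edge lies on some cycle, so there are no bridges.

0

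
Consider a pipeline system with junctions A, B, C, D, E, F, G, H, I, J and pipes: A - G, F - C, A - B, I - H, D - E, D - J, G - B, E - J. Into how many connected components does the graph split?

Starting from H we can reach H, I. That is one component of size 2.
Starting from C we can reach C, F. That is one component of size 2.
Starting from D we can reach D, E, J. That is one component of size 3.
Starting from A we can reach A, B, G. That is one component of size 3.
Total: 4 components.

4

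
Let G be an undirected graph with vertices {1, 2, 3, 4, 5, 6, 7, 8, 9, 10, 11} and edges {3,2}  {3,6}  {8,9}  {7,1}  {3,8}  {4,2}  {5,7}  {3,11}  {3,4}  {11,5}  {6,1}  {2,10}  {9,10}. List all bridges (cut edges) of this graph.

The edges on the cycle 3-11-5-7-1-6-3 are not bridges since each lies on that cycle.
Every edge lies on some cycle, so there are no bridges.

none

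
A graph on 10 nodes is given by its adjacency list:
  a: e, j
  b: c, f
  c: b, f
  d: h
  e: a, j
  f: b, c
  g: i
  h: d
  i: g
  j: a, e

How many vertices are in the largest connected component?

Starting from g we can reach g, i. That is one component of size 2.
Starting from d we can reach d, h. That is one component of size 2.
Starting from b we can reach b, c, f. That is one component of size 3.
Starting from a we can reach a, e, j. That is one component of size 3.
The largest has 3 vertices.

3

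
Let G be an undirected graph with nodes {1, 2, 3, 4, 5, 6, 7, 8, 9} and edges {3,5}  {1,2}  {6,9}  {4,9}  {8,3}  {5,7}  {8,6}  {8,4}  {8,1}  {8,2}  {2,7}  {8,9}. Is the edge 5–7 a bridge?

No

After removing 5–7, the path 5-3-8-2-7 still connects them, so the edge is not a bridge.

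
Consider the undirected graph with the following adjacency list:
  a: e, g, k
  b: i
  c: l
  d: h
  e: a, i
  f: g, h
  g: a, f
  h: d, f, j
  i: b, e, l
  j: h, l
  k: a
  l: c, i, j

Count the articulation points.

4

Removing a increases the component count from 1 to 2, so a is a cut vertex.
Removing h increases the component count from 1 to 2, so h is a cut vertex.
Removing i increases the component count from 1 to 2, so i is a cut vertex.
Likewise l is a cut vertex.
By contrast removing c leaves 1 component; it is not a cut vertex. No other vertex is a cut vertex either.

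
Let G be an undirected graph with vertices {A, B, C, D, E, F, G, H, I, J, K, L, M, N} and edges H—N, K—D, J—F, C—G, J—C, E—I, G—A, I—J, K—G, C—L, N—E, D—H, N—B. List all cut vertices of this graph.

C, G, J, N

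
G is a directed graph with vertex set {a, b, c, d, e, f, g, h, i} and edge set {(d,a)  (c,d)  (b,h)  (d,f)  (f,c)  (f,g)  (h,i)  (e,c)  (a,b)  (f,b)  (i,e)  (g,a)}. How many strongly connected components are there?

1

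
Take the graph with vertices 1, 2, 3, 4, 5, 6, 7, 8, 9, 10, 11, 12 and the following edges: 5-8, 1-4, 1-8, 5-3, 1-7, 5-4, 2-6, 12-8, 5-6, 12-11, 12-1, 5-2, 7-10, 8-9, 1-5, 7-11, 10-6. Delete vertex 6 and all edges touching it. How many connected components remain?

With 6 gone, the remaining components are: {1, 2, 3, 4, 5, 7, 8, 9, 10, 11, 12}.
That is 1 component.

1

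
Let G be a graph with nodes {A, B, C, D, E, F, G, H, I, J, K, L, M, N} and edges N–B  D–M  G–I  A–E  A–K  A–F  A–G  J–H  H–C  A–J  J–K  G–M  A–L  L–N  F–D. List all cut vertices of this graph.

Removing A increases the component count from 1 to 4, so A is a cut vertex.
Removing G increases the component count from 1 to 2, so G is a cut vertex.
Removing H increases the component count from 1 to 2, so H is a cut vertex.
Likewise J, L, N are cut vertices.
By contrast removing M leaves 1 component; it is not a cut vertex. No other vertex is a cut vertex either.

A, G, H, J, L, N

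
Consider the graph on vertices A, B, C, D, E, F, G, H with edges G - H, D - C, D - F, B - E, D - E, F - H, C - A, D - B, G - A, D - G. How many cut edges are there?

0

The edges on the cycle D-B-E-D are not bridges since each lies on that cycle.
Every edge lies on some cycle, so there are no bridges.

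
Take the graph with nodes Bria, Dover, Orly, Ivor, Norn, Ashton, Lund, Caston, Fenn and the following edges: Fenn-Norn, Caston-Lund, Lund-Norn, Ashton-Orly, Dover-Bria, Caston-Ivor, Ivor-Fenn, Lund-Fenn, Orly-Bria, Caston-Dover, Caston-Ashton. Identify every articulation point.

Removing Caston increases the component count from 1 to 2, so Caston is a cut vertex.
By contrast removing Bria leaves 1 component; it is not a cut vertex. No other vertex is a cut vertex either.

Caston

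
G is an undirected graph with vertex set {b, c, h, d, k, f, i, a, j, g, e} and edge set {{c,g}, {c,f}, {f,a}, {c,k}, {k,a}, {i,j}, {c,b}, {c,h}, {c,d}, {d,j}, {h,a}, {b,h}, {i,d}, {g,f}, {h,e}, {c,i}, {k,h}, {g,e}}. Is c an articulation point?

Deleting c raises the number of components from 1 to 2, so c is a cut vertex.

Yes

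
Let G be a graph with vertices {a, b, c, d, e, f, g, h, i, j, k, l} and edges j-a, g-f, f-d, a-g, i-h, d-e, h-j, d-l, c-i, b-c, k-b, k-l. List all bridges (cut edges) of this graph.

The edges on the cycle k-b-c-i-h-j-a-g-f-d-l-k are not bridges since each lies on that cycle.
But removing d-e disconnects d from e — this is a bridge.

d-e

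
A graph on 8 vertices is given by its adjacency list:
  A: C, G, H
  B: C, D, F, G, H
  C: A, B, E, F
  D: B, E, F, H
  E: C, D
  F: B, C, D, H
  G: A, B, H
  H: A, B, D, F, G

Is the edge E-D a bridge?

After removing E-D, the path E-C-B-D still connects them, so the edge is not a bridge.

No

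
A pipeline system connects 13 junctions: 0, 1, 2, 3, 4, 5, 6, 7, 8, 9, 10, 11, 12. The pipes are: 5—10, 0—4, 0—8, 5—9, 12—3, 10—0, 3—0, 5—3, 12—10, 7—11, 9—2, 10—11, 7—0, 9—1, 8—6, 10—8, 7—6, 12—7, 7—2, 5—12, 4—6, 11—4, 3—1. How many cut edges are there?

0

The edges on the cycle 7-0-4-6-7 are not bridges since each lies on that cycle.
Every edge lies on some cycle, so there are no bridges.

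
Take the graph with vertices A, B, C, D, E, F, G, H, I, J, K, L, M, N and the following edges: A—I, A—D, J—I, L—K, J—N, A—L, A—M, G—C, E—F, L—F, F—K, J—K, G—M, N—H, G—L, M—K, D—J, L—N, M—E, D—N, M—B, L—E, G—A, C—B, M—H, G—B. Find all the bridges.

none

The edges on the cycle A-D-J-N-H-M-A are not bridges since each lies on that cycle.
Every edge lies on some cycle, so there are no bridges.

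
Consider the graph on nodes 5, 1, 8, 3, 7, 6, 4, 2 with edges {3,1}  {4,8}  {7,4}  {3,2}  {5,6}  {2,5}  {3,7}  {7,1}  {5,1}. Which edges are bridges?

4-7, 4-8, 5-6

The edges on the cycle 3-2-5-1-3 are not bridges since each lies on that cycle.
But removing 6–5 disconnects 6 from 5; removing 7–4 disconnects 7 from 4; removing 4–8 disconnects 4 from 8 — these are bridges.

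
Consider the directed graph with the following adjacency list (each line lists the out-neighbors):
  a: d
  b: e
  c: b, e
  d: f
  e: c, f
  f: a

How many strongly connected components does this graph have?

{a, d, f} are all mutually reachable — one SCC of size 3.
{b, c, e} are all mutually reachable — one SCC of size 3.
That gives 2 strongly connected components.

2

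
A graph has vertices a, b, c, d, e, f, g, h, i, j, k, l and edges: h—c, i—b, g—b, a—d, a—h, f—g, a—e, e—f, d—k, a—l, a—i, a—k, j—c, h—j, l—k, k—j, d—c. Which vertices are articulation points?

a

Removing a increases the component count from 1 to 2, so a is a cut vertex.
By contrast removing i leaves 1 component; it is not a cut vertex. No other vertex is a cut vertex either.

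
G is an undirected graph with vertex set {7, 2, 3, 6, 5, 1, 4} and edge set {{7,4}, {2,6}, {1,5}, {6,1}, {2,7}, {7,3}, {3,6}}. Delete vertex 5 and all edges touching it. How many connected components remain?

With 5 gone, the remaining components are: {1, 2, 3, 4, 6, 7}.
That is 1 component.

1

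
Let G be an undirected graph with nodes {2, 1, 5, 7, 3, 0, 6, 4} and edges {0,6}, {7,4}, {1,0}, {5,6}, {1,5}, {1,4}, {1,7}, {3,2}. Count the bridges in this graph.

1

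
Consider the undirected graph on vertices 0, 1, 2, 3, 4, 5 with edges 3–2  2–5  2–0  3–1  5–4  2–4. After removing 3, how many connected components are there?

2

With 3 gone, the remaining components are: {1}; {0, 2, 4, 5}.
That is 2 components.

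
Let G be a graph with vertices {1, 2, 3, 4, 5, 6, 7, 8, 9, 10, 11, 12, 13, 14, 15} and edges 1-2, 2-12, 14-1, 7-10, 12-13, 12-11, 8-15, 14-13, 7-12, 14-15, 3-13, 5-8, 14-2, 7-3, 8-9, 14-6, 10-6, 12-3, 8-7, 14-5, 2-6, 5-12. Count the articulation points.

2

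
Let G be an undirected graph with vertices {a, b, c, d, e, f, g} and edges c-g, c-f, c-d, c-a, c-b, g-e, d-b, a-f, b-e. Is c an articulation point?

Deleting c raises the number of components from 1 to 2, so c is a cut vertex.

Yes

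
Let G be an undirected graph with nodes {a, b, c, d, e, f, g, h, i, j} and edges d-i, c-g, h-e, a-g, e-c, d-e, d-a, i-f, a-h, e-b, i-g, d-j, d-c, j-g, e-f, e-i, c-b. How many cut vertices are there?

0

Removing b, for instance, still leaves 1 component. No single vertex removal increases the component count — the graph has no articulation points.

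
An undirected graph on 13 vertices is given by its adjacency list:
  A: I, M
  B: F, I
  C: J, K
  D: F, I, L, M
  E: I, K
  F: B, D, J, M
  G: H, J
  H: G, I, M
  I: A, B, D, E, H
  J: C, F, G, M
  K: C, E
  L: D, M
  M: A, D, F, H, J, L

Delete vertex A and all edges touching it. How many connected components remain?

1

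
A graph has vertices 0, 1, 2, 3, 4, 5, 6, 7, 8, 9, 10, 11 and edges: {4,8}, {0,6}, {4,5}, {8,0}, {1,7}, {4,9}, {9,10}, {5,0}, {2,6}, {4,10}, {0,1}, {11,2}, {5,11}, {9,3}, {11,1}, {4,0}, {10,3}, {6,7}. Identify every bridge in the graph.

The edges on the cycle 11-2-6-7-1-11 are not bridges since each lies on that cycle.
Every edge lies on some cycle, so there are no bridges.

none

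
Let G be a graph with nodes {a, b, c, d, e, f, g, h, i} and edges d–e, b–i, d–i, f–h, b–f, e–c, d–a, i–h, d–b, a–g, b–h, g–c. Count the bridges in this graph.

The edges on the cycle d-a-g-c-e-d are not bridges since each lies on that cycle.
Every edge lies on some cycle, so there are no bridges.

0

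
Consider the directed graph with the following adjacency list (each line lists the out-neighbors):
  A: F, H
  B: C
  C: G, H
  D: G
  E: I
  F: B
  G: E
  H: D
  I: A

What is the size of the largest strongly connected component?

9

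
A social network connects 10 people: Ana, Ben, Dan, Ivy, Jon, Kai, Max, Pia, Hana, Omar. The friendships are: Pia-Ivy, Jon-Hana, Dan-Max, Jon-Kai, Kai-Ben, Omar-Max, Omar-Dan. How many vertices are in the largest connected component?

Ana is isolated — a component by itself.
Starting from Ivy we can reach Ivy, Pia. That is one component of size 2.
Starting from Dan we can reach Dan, Max, Omar. That is one component of size 3.
Starting from Ben we can reach Ben, Jon, Kai, Hana. That is one component of size 4.
The largest has 4 vertices.

4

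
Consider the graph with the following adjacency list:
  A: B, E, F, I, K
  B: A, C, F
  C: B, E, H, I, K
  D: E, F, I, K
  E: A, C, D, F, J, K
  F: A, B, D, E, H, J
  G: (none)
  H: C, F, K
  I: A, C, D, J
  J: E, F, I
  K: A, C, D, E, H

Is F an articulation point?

Deleting F leaves 2 components (was 2), so F is not a cut vertex.

No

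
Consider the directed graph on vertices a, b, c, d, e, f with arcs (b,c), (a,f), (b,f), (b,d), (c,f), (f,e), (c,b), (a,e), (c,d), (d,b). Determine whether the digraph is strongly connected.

No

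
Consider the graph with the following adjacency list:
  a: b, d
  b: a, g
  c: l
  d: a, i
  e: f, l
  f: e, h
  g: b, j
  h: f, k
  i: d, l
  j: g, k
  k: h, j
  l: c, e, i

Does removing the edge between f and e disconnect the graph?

No

After removing f-e, the path f-h-k-j-g-b-a-d-i-l-e still connects them, so the edge is not a bridge.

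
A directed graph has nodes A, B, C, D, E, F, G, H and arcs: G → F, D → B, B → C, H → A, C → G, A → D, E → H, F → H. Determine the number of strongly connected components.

2

{A, B, C, D, F, G, H} are all mutually reachable — one SCC of size 7.
{E} is an SCC by itself.
That gives 2 strongly connected components.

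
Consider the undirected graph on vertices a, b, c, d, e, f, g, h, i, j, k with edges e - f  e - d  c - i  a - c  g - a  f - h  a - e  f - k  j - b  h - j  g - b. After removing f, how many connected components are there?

With f gone, the remaining components are: {k}; {a, b, c, d, e, g, h, i, j}.
That is 2 components.

2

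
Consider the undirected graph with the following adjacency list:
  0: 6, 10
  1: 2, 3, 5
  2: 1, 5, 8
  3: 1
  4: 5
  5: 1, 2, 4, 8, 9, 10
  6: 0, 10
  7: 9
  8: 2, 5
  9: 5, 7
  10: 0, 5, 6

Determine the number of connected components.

1

Starting from 0 we can reach 0, 1, 2, 3, 4, 5, 6, 7, 8, 9, 10. That is one component of size 11.
Total: 1 component.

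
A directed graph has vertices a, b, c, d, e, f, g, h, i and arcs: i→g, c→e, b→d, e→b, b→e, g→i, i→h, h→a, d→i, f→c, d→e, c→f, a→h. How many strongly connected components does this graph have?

4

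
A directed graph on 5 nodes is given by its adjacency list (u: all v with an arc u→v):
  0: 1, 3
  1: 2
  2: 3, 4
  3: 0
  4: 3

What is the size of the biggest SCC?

5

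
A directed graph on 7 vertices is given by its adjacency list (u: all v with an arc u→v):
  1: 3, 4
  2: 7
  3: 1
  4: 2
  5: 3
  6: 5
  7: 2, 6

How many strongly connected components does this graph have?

{1, 2, 3, 4, 5, 6, 7} are all mutually reachable — one SCC of size 7.
That gives 1 strongly connected component.

1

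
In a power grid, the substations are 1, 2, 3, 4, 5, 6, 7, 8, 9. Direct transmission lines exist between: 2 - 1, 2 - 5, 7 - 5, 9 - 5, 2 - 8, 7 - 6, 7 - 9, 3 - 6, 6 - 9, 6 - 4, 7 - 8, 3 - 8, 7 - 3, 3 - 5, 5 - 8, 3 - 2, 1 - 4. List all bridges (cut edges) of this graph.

none

The edges on the cycle 3-6-4-1-2-3 are not bridges since each lies on that cycle.
Every edge lies on some cycle, so there are no bridges.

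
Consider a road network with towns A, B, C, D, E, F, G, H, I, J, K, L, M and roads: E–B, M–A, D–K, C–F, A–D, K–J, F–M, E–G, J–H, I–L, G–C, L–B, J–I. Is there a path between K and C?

From K we can reach A, B, C, D, E, F, G, H, I, J, K, L, M, which includes C.

Yes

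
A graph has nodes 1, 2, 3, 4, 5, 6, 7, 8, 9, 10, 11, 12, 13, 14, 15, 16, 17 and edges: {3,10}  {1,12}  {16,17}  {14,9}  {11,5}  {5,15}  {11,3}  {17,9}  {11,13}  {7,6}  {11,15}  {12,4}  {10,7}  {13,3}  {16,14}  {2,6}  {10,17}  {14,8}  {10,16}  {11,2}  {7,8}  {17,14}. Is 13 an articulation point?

Deleting 13 leaves 2 components (was 2), so 13 is not a cut vertex.

No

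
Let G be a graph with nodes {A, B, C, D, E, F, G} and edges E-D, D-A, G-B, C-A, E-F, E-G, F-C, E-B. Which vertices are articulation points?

Removing E increases the component count from 1 to 2, so E is a cut vertex.
By contrast removing F leaves 1 component; it is not a cut vertex. No other vertex is a cut vertex either.

E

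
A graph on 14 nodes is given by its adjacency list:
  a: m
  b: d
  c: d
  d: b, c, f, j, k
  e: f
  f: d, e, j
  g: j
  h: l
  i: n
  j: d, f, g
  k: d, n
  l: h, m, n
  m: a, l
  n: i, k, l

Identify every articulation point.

d, f, j, k, l, m, n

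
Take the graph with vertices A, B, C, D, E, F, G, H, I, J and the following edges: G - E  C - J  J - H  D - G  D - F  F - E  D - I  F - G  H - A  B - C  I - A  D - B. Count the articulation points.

Removing D increases the component count from 1 to 2, so D is a cut vertex.
By contrast removing H leaves 1 component; it is not a cut vertex. No other vertex is a cut vertex either.

1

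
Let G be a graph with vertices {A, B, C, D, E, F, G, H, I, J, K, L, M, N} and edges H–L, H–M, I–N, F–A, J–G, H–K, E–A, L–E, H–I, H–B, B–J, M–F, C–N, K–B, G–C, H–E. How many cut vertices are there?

Removing H increases the component count from 2 to 3, so H is a cut vertex.
By contrast removing J leaves 2 components; it is not a cut vertex. No other vertex is a cut vertex either.

1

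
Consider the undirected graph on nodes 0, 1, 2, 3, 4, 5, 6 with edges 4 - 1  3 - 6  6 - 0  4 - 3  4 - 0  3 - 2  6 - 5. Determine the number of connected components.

1

Starting from 0 we can reach 0, 1, 2, 3, 4, 5, 6. That is one component of size 7.
Total: 1 component.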